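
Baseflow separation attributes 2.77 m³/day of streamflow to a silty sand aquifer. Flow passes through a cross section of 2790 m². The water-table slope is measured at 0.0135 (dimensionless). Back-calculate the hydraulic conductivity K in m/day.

0.0735

Hydraulic gradient i = 0.0135.
From Q = K·A·i, K = Q / (A·i) = 2.77 / (2790 × 0.01350) = 0.07354 m/day.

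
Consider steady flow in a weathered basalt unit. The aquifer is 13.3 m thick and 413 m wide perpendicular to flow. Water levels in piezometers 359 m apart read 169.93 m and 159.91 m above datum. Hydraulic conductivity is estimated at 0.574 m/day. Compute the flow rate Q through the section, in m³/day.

Cross-sectional area A = 413 × 13.3 = 5493 m².
Hydraulic gradient i = (169.93 − 159.91) / 359 = 10.02 / 359 = 0.02791.
Darcy's law: Q = K · A · i = 0.5740 × 5493 × 0.02791 = 88.00 m³/day.

88.0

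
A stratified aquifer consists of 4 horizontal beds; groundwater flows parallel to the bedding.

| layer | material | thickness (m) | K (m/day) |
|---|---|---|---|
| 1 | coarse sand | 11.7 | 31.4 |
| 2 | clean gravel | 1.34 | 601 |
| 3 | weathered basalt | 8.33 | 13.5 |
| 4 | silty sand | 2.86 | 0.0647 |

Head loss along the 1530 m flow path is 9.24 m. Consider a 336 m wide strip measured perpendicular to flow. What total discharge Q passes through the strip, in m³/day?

2610

Flow is parallel to layering, so each bed carries its own Darcy discharge and the transmissivities add.
Σ(K_i·b_i) = 31.4×11.7 + 601×1.34 + 13.5×8.33 + 0.0647×2.86 = 1285 m²/day.
Hydraulic gradient i = Δh / L = 9.24 / 1530 = 0.006039.
Q = Σ(K_i·b_i) · W · i = 1285 × 336 × 0.006039 = 2608 m³/day.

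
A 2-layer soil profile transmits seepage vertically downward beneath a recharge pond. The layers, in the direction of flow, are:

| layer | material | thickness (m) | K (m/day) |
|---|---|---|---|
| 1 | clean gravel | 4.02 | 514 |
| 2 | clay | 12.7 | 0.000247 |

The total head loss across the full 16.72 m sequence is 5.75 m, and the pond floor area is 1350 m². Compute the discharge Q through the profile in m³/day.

0.151

Flow is perpendicular to layering, so the layers act in series and the equivalent K is the thickness-weighted harmonic mean.
Total thickness L = 4.02 + 12.7 = 16.72 m.
Σ(b_i/K_i) = 4.02/514 + 12.7/0.000247 = 51417 d.
K_eq = L / Σ(b_i/K_i) = 16.72 / 51417 = 0.0003252 m/day.
Q = K_eq · A · (Δh/L) = 0.0003252 × 1350 × (5.75/16.72) = 0.1510 m³/day.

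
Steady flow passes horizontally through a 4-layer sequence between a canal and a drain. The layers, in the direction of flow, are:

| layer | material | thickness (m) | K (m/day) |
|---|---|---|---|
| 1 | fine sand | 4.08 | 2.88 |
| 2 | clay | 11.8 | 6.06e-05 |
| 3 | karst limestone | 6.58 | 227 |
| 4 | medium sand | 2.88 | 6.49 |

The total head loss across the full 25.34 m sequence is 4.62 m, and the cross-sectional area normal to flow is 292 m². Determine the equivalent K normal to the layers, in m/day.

Flow is perpendicular to layering, so the layers act in series and the equivalent K is the thickness-weighted harmonic mean.
Total thickness L = 4.08 + 11.8 + 6.58 + 2.88 = 25.34 m.
Σ(b_i/K_i) = 4.08/2.88 + 11.8/6.06e-05 + 6.58/227 + 2.88/6.49 = 1.947e+05 d.
K_eq = L / Σ(b_i/K_i) = 25.34 / 1.947e+05 = 0.0001301 m/day.

0.000130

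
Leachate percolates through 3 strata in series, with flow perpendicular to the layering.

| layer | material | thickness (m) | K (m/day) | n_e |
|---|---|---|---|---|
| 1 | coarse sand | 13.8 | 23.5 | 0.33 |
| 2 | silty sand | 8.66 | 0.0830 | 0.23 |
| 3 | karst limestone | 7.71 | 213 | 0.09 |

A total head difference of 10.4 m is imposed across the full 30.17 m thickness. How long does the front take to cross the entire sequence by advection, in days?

73.1

With flow normal to the layers, continuity requires the same specific discharge q through every layer.
Σ(b_i/K_i) = 13.8/23.5 + 8.66/0.0830 + 7.71/213 = 105.0 d.
q = Δh / Σ(b_i/K_i) = 10.4 / 105.0 = 0.09908 m/day.
In each layer the seepage velocity is v_i = q/n_i, so the layer transit time is t_i = b_i·n_i / q:
  layer 1 (coarse sand): t_1 = 13.8 × 0.33 / 0.09908 = 45.96 d
  layer 2 (silty sand): t_2 = 8.66 × 0.23 / 0.09908 = 20.10 d
  layer 3 (karst limestone): t_3 = 7.71 × 0.09 / 0.09908 = 7.003 d
Total t = Σ t_i = 73.07 days.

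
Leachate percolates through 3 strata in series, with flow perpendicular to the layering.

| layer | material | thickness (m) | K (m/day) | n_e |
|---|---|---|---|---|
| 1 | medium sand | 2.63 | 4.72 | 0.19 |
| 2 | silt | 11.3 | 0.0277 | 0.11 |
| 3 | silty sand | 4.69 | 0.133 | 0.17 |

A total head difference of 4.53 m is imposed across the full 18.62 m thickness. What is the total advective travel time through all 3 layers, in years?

With flow normal to the layers, continuity requires the same specific discharge q through every layer.
Σ(b_i/K_i) = 2.63/4.72 + 11.3/0.0277 + 4.69/0.133 = 443.8 d.
q = Δh / Σ(b_i/K_i) = 4.53 / 443.8 = 0.01021 m/day.
In each layer the seepage velocity is v_i = q/n_i, so the layer transit time is t_i = b_i·n_i / q:
  layer 1 (medium sand): t_1 = 2.63 × 0.19 / 0.01021 = 48.95 d
  layer 2 (silt): t_2 = 11.3 × 0.11 / 0.01021 = 121.8 d
  layer 3 (silty sand): t_3 = 4.69 × 0.17 / 0.01021 = 78.10 d
Total t = Σ t_i = 248.8 days = 0.6812 years.

0.681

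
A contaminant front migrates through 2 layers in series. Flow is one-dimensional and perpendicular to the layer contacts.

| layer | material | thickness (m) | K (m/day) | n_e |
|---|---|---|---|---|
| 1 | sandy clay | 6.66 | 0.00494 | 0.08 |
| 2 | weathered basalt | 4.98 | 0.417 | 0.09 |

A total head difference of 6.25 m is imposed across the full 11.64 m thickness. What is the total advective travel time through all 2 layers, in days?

213

With flow normal to the layers, continuity requires the same specific discharge q through every layer.
Σ(b_i/K_i) = 6.66/0.00494 + 4.98/0.417 = 1360 d.
q = Δh / Σ(b_i/K_i) = 6.25 / 1360 = 0.004595 m/day.
In each layer the seepage velocity is v_i = q/n_i, so the layer transit time is t_i = b_i·n_i / q:
  layer 1 (sandy clay): t_1 = 6.66 × 0.08 / 0.004595 = 115.9 d
  layer 2 (weathered basalt): t_2 = 4.98 × 0.09 / 0.004595 = 97.54 d
Total t = Σ t_i = 213.5 days.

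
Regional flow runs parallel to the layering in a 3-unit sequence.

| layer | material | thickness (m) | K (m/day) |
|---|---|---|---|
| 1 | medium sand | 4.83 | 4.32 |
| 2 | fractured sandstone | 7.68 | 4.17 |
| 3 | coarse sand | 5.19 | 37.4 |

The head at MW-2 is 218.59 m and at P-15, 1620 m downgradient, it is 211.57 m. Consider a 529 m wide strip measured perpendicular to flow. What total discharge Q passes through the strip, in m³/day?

566

Flow is parallel to layering, so each bed carries its own Darcy discharge and the transmissivities add.
Σ(K_i·b_i) = 4.32×4.83 + 4.17×7.68 + 37.4×5.19 = 247.0 m²/day.
Hydraulic gradient i = (218.59 − 211.57) / 1620 = 7.02 / 1620 = 0.004333.
Q = Σ(K_i·b_i) · W · i = 247.0 × 529 × 0.004333 = 566.2 m³/day.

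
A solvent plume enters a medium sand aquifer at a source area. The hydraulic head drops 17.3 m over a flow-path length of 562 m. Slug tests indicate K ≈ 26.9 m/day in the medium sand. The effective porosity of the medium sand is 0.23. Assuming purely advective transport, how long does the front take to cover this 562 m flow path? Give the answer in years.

Hydraulic gradient i = Δh / L = 17.3 / 562 = 0.03078.
Darcy flux q = K · i = 26.90 × 0.03078 = 0.8281 m/day.
Seepage velocity v = q / n_e = 0.8281 / 0.23 = 3.600 m/day.
Travel time t = L / v = 562 / 3.600 = 156.1 days = 0.4274 years.

0.427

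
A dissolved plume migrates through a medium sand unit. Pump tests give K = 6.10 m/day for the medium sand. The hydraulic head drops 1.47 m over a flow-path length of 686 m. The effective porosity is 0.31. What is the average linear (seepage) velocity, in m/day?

Hydraulic gradient i = Δh / L = 1.47 / 686 = 0.002143.
Darcy flux q = K · i = 6.100 × 0.002143 = 0.01307 m/day.
Seepage velocity v = q / n_e = 0.01307 / 0.31 = 0.04217 m/day.

0.0422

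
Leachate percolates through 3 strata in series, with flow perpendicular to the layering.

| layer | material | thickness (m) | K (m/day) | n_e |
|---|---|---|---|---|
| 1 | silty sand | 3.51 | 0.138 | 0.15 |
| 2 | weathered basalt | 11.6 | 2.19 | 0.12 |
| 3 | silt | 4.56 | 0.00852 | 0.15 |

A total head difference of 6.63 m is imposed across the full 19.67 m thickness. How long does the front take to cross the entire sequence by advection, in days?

222

With flow normal to the layers, continuity requires the same specific discharge q through every layer.
Σ(b_i/K_i) = 3.51/0.138 + 11.6/2.19 + 4.56/0.00852 = 565.9 d.
q = Δh / Σ(b_i/K_i) = 6.63 / 565.9 = 0.01171 m/day.
In each layer the seepage velocity is v_i = q/n_i, so the layer transit time is t_i = b_i·n_i / q:
  layer 1 (silty sand): t_1 = 3.51 × 0.15 / 0.01171 = 44.94 d
  layer 2 (weathered basalt): t_2 = 11.6 × 0.12 / 0.01171 = 118.8 d
  layer 3 (silt): t_3 = 4.56 × 0.15 / 0.01171 = 58.39 d
Total t = Σ t_i = 222.2 days.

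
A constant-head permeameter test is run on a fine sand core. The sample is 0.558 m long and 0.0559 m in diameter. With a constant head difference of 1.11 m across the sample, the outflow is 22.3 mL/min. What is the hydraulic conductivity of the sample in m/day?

6.58

Cross-sectional area A = π·(d/2)² = π × (0.0559/2)² = 0.002454 m².
Convert discharge: 22.3 mL/min = 3.717e-07 m³/s.
Darcy's law rearranged: K = Q·L / (A·Δh) = 3.717e-07 × 0.558 / (0.002454 × 1.11) = 7.613e-05 m/s = 6.578 m/day.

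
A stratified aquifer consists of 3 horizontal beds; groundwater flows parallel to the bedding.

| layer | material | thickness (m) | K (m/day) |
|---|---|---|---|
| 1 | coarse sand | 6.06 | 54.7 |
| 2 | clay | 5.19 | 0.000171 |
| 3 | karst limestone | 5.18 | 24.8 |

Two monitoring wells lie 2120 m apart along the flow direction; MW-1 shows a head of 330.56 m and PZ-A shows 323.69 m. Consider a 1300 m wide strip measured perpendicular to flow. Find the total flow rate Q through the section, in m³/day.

Flow is parallel to layering, so each bed carries its own Darcy discharge and the transmissivities add.
Σ(K_i·b_i) = 54.7×6.06 + 0.000171×5.19 + 24.8×5.18 = 459.9 m²/day.
Hydraulic gradient i = (330.56 − 323.69) / 2120 = 6.87 / 2120 = 0.003241.
Q = Σ(K_i·b_i) · W · i = 459.9 × 1300 × 0.003241 = 1938 m³/day.

1940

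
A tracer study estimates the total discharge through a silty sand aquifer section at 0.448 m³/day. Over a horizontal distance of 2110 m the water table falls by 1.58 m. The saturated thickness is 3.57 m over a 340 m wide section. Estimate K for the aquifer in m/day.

0.493

Cross-sectional area A = 340 × 3.57 = 1214 m².
Hydraulic gradient i = Δh / L = 1.58 / 2110 = 0.0007488.
From Q = K·A·i, K = Q / (A·i) = 0.448 / (1214 × 0.0007488) = 0.4929 m/day.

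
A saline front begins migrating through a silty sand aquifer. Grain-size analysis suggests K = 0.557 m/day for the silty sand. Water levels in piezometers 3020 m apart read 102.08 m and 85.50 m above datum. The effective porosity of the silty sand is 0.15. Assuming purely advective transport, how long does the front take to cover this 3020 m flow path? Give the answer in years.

Hydraulic gradient i = (102.08 − 85.50) / 3020 = 16.58 / 3020 = 0.005490.
Darcy flux q = K · i = 0.5570 × 0.005490 = 0.003058 m/day.
Seepage velocity v = q / n_e = 0.003058 / 0.15 = 0.02039 m/day.
Travel time t = L / v = 3020 / 0.02039 = 1.481e+05 days = 405.6 years.

406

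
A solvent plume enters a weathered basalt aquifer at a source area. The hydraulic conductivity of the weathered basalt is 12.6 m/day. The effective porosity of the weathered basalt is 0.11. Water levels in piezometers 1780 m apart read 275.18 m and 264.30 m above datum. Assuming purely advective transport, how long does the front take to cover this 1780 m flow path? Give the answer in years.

6.96

Hydraulic gradient i = (275.18 − 264.30) / 1780 = 10.88 / 1780 = 0.006112.
Darcy flux q = K · i = 12.60 × 0.006112 = 0.07702 m/day.
Seepage velocity v = q / n_e = 0.07702 / 0.11 = 0.7001 m/day.
Travel time t = L / v = 1780 / 0.7001 = 2542 days = 6.961 years.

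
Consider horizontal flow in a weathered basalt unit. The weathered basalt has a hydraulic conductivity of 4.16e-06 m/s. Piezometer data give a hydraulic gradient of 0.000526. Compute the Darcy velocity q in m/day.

Convert K: 4.16e-06 m/s × 86400 = 0.3594 m/day.
Hydraulic gradient i = 0.000526.
Specific discharge q = K · i = 0.3594 × 0.0005260 = 0.0001891 m/day.

0.000189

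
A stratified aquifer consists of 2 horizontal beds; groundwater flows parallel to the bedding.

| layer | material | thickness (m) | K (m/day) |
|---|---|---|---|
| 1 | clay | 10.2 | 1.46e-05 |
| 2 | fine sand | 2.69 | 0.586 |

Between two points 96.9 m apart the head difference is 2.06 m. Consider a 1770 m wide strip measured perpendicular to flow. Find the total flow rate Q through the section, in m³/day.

59.3

Flow is parallel to layering, so each bed carries its own Darcy discharge and the transmissivities add.
Σ(K_i·b_i) = 1.46e-05×10.2 + 0.586×2.69 = 1.576 m²/day.
Hydraulic gradient i = Δh / L = 2.06 / 96.9 = 0.02126.
Q = Σ(K_i·b_i) · W · i = 1.576 × 1770 × 0.02126 = 59.32 m³/day.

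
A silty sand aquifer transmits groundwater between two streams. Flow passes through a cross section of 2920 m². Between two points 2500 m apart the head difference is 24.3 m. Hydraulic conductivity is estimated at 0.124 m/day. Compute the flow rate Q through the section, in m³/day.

3.52

Hydraulic gradient i = Δh / L = 24.3 / 2500 = 0.009720.
Darcy's law: Q = K · A · i = 0.1240 × 2920 × 0.009720 = 3.519 m³/day.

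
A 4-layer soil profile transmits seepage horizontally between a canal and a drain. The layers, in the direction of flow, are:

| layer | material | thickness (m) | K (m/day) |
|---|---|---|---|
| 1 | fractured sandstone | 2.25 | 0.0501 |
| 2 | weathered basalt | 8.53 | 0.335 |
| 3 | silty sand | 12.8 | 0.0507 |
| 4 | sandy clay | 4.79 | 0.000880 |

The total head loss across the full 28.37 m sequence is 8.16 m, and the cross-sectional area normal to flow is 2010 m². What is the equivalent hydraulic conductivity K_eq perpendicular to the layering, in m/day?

0.00492

Flow is perpendicular to layering, so the layers act in series and the equivalent K is the thickness-weighted harmonic mean.
Total thickness L = 2.25 + 8.53 + 12.8 + 4.79 = 28.37 m.
Σ(b_i/K_i) = 2.25/0.0501 + 8.53/0.335 + 12.8/0.0507 + 4.79/0.000880 = 5766 d.
K_eq = L / Σ(b_i/K_i) = 28.37 / 5766 = 0.004920 m/day.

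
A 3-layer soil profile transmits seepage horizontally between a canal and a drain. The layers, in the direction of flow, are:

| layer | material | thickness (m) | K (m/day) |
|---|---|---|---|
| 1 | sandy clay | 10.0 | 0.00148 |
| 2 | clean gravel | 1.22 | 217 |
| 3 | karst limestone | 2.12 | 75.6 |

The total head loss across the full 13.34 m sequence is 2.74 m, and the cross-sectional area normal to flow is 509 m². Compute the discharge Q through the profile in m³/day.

Flow is perpendicular to layering, so the layers act in series and the equivalent K is the thickness-weighted harmonic mean.
Total thickness L = 10.0 + 1.22 + 2.12 = 13.34 m.
Σ(b_i/K_i) = 10.0/0.00148 + 1.22/217 + 2.12/75.6 = 6757 d.
K_eq = L / Σ(b_i/K_i) = 13.34 / 6757 = 0.001974 m/day.
Q = K_eq · A · (Δh/L) = 0.001974 × 509 × (2.74/13.34) = 0.2064 m³/day.

0.206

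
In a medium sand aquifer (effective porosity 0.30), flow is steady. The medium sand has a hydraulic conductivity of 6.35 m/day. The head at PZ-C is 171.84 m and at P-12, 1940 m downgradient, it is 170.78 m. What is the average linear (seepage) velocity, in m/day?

Hydraulic gradient i = (171.84 − 170.78) / 1940 = 1.06 / 1940 = 0.0005464.
Darcy flux q = K · i = 6.350 × 0.0005464 = 0.003470 m/day.
Seepage velocity v = q / n_e = 0.003470 / 0.30 = 0.01157 m/day.

0.0116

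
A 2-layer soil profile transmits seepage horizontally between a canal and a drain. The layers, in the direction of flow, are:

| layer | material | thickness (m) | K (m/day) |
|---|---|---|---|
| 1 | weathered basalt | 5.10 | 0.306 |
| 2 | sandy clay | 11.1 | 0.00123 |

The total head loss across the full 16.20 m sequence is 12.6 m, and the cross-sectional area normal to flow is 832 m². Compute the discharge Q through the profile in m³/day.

Flow is perpendicular to layering, so the layers act in series and the equivalent K is the thickness-weighted harmonic mean.
Total thickness L = 5.10 + 11.1 = 16.20 m.
Σ(b_i/K_i) = 5.10/0.306 + 11.1/0.00123 = 9041 d.
K_eq = L / Σ(b_i/K_i) = 16.20 / 9041 = 0.001792 m/day.
Q = K_eq · A · (Δh/L) = 0.001792 × 832 × (12.6/16.20) = 1.160 m³/day.

1.16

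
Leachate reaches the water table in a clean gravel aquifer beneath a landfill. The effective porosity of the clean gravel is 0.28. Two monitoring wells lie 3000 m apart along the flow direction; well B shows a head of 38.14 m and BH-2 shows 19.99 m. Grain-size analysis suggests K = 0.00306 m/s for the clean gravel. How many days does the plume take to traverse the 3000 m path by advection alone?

525

Convert K: 0.00306 m/s × 86400 = 264.4 m/day.
Hydraulic gradient i = (38.14 − 19.99) / 3000 = 18.15 / 3000 = 0.006050.
Darcy flux q = K · i = 264.4 × 0.006050 = 1.600 m/day.
Seepage velocity v = q / n_e = 1.600 / 0.28 = 5.713 m/day.
Travel time t = L / v = 3000 / 5.713 = 525.2 days.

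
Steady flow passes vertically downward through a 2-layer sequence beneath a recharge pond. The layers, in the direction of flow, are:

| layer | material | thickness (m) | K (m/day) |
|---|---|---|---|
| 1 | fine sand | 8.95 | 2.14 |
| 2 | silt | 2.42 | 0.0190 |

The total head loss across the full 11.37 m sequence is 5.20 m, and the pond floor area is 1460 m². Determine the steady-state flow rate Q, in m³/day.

57.7

Flow is perpendicular to layering, so the layers act in series and the equivalent K is the thickness-weighted harmonic mean.
Total thickness L = 8.95 + 2.42 = 11.37 m.
Σ(b_i/K_i) = 8.95/2.14 + 2.42/0.0190 = 131.6 d.
K_eq = L / Σ(b_i/K_i) = 11.37 / 131.6 = 0.08643 m/day.
Q = K_eq · A · (Δh/L) = 0.08643 × 1460 × (5.20/11.37) = 57.71 m³/day.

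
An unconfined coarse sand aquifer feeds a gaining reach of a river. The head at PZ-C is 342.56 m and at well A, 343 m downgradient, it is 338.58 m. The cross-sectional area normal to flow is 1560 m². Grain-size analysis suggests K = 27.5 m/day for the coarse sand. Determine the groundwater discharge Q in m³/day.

Hydraulic gradient i = (342.56 − 338.58) / 343 = 3.98 / 343 = 0.01160.
Darcy's law: Q = K · A · i = 27.50 × 1560 × 0.01160 = 497.8 m³/day.

498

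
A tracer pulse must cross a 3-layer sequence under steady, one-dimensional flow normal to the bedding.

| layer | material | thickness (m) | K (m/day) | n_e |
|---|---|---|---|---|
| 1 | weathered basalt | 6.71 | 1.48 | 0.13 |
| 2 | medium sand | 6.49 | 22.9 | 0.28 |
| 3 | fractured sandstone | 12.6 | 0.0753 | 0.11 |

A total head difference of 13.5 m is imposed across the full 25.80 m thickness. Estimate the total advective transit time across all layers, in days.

52.0

With flow normal to the layers, continuity requires the same specific discharge q through every layer.
Σ(b_i/K_i) = 6.71/1.48 + 6.49/22.9 + 12.6/0.0753 = 172.1 d.
q = Δh / Σ(b_i/K_i) = 13.5 / 172.1 = 0.07842 m/day.
In each layer the seepage velocity is v_i = q/n_i, so the layer transit time is t_i = b_i·n_i / q:
  layer 1 (weathered basalt): t_1 = 6.71 × 0.13 / 0.07842 = 11.12 d
  layer 2 (medium sand): t_2 = 6.49 × 0.28 / 0.07842 = 23.17 d
  layer 3 (fractured sandstone): t_3 = 12.6 × 0.11 / 0.07842 = 17.67 d
Total t = Σ t_i = 51.97 days.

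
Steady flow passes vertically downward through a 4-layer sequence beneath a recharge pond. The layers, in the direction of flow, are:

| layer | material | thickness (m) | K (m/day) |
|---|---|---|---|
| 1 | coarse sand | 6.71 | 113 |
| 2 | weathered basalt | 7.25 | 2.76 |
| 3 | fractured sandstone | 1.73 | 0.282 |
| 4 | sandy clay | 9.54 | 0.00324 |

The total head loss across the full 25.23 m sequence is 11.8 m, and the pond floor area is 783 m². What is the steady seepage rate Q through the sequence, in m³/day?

3.13

Flow is perpendicular to layering, so the layers act in series and the equivalent K is the thickness-weighted harmonic mean.
Total thickness L = 6.71 + 7.25 + 1.73 + 9.54 = 25.23 m.
Σ(b_i/K_i) = 6.71/113 + 7.25/2.76 + 1.73/0.282 + 9.54/0.00324 = 2953 d.
K_eq = L / Σ(b_i/K_i) = 25.23 / 2953 = 0.008543 m/day.
Q = K_eq · A · (Δh/L) = 0.008543 × 783 × (11.8/25.23) = 3.129 m³/day.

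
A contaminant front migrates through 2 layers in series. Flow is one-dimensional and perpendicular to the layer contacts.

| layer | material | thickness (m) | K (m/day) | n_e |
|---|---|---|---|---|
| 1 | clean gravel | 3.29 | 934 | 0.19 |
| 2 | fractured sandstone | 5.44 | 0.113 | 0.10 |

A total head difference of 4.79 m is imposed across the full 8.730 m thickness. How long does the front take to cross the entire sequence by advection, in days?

With flow normal to the layers, continuity requires the same specific discharge q through every layer.
Σ(b_i/K_i) = 3.29/934 + 5.44/0.113 = 48.15 d.
q = Δh / Σ(b_i/K_i) = 4.79 / 48.15 = 0.09949 m/day.
In each layer the seepage velocity is v_i = q/n_i, so the layer transit time is t_i = b_i·n_i / q:
  layer 1 (clean gravel): t_1 = 3.29 × 0.19 / 0.09949 = 6.283 d
  layer 2 (fractured sandstone): t_2 = 5.44 × 0.10 / 0.09949 = 5.468 d
Total t = Σ t_i = 11.75 days.

11.8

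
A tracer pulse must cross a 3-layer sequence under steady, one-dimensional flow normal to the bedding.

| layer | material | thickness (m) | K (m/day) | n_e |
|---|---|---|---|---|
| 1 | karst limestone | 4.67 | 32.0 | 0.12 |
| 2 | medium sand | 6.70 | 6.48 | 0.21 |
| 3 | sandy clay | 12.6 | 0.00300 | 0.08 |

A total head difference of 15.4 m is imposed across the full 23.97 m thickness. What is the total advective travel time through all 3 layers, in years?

2.22

With flow normal to the layers, continuity requires the same specific discharge q through every layer.
Σ(b_i/K_i) = 4.67/32.0 + 6.70/6.48 + 12.6/0.00300 = 4201 d.
q = Δh / Σ(b_i/K_i) = 15.4 / 4201 = 0.003666 m/day.
In each layer the seepage velocity is v_i = q/n_i, so the layer transit time is t_i = b_i·n_i / q:
  layer 1 (karst limestone): t_1 = 4.67 × 0.12 / 0.003666 = 152.9 d
  layer 2 (medium sand): t_2 = 6.70 × 0.21 / 0.003666 = 383.8 d
  layer 3 (sandy clay): t_3 = 12.6 × 0.08 / 0.003666 = 275.0 d
Total t = Σ t_i = 811.7 days = 2.222 years.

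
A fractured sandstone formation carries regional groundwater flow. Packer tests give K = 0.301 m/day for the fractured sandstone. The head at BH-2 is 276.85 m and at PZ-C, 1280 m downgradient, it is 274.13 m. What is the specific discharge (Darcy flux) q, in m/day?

0.000640

Hydraulic gradient i = (276.85 − 274.13) / 1280 = 2.72 / 1280 = 0.002125.
Specific discharge q = K · i = 0.3010 × 0.002125 = 0.0006396 m/day.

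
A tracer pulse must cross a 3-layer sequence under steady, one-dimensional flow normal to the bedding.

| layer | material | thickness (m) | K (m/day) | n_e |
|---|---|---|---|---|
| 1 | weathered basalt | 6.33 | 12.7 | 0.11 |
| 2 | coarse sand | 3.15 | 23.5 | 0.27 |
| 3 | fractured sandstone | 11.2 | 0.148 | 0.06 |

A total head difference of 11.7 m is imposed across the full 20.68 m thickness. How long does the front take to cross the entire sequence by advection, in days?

With flow normal to the layers, continuity requires the same specific discharge q through every layer.
Σ(b_i/K_i) = 6.33/12.7 + 3.15/23.5 + 11.2/0.148 = 76.31 d.
q = Δh / Σ(b_i/K_i) = 11.7 / 76.31 = 0.1533 m/day.
In each layer the seepage velocity is v_i = q/n_i, so the layer transit time is t_i = b_i·n_i / q:
  layer 1 (weathered basalt): t_1 = 6.33 × 0.11 / 0.1533 = 4.541 d
  layer 2 (coarse sand): t_2 = 3.15 × 0.27 / 0.1533 = 5.547 d
  layer 3 (fractured sandstone): t_3 = 11.2 × 0.06 / 0.1533 = 4.383 d
Total t = Σ t_i = 14.47 days.

14.5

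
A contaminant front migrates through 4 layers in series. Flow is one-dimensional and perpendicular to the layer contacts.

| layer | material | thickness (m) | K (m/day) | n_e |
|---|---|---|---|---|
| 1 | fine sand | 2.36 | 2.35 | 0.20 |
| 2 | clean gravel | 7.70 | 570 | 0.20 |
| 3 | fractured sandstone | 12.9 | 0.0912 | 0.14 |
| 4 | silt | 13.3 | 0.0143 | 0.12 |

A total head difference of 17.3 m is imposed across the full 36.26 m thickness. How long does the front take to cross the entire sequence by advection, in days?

With flow normal to the layers, continuity requires the same specific discharge q through every layer.
Σ(b_i/K_i) = 2.36/2.35 + 7.70/570 + 12.9/0.0912 + 13.3/0.0143 = 1073 d.
q = Δh / Σ(b_i/K_i) = 17.3 / 1073 = 0.01613 m/day.
In each layer the seepage velocity is v_i = q/n_i, so the layer transit time is t_i = b_i·n_i / q:
  layer 1 (fine sand): t_1 = 2.36 × 0.20 / 0.01613 = 29.26 d
  layer 2 (clean gravel): t_2 = 7.70 × 0.20 / 0.01613 = 95.47 d
  layer 3 (fractured sandstone): t_3 = 12.9 × 0.14 / 0.01613 = 112.0 d
  layer 4 (silt): t_4 = 13.3 × 0.12 / 0.01613 = 98.95 d
Total t = Σ t_i = 335.6 days.

336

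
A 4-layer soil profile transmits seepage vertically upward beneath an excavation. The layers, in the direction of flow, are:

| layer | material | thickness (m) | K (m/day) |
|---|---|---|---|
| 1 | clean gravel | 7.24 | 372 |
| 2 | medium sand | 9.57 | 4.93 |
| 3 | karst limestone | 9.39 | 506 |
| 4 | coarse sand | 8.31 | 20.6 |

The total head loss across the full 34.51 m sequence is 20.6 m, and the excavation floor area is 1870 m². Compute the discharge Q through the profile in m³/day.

Flow is perpendicular to layering, so the layers act in series and the equivalent K is the thickness-weighted harmonic mean.
Total thickness L = 7.24 + 9.57 + 9.39 + 8.31 = 34.51 m.
Σ(b_i/K_i) = 7.24/372 + 9.57/4.93 + 9.39/506 + 8.31/20.6 = 2.383 d.
K_eq = L / Σ(b_i/K_i) = 34.51 / 2.383 = 14.48 m/day.
Q = K_eq · A · (Δh/L) = 14.48 × 1870 × (20.6/34.51) = 16168 m³/day.

16200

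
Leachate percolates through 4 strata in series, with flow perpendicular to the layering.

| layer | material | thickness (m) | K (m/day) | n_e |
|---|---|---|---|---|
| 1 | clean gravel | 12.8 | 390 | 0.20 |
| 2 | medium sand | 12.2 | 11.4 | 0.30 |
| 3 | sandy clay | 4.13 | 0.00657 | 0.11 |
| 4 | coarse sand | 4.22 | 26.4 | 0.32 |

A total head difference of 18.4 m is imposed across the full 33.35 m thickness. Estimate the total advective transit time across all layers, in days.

With flow normal to the layers, continuity requires the same specific discharge q through every layer.
Σ(b_i/K_i) = 12.8/390 + 12.2/11.4 + 4.13/0.00657 + 4.22/26.4 = 629.9 d.
q = Δh / Σ(b_i/K_i) = 18.4 / 629.9 = 0.02921 m/day.
In each layer the seepage velocity is v_i = q/n_i, so the layer transit time is t_i = b_i·n_i / q:
  layer 1 (clean gravel): t_1 = 12.8 × 0.20 / 0.02921 = 87.64 d
  layer 2 (medium sand): t_2 = 12.2 × 0.30 / 0.02921 = 125.3 d
  layer 3 (sandy clay): t_3 = 4.13 × 0.11 / 0.02921 = 15.55 d
  layer 4 (coarse sand): t_4 = 4.22 × 0.32 / 0.02921 = 46.23 d
Total t = Σ t_i = 274.7 days.

275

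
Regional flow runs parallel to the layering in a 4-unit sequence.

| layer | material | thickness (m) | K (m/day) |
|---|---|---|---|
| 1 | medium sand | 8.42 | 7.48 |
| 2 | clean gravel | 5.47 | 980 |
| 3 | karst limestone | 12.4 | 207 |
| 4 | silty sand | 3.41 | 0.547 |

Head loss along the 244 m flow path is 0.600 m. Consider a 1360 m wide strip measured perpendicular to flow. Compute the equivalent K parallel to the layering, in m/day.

Flow is parallel to layering, so each bed carries its own Darcy discharge and the transmissivities add.
Σ(K_i·b_i) = 7.48×8.42 + 980×5.47 + 207×12.4 + 0.547×3.41 = 7992 m²/day.
Total thickness b = 29.70 m, so K_eq = Σ(K_i·b_i)/b = 269.1 m/day.

269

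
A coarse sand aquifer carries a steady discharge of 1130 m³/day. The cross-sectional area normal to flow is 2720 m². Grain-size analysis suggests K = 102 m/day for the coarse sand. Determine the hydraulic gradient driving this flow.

0.00407

From Q = K·A·i, i = Q / (K·A) = 1130 / (102.0 × 2720) = 0.004073.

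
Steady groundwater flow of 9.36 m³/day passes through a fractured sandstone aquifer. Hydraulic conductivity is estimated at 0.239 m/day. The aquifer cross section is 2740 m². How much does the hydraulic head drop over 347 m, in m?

4.96

From Q = K·A·i, i = Q / (K·A) = 9.36 / (0.2390 × 2740) = 0.01429.
Head loss Δh = i · L = 0.01429 × 347 = 4.960 m.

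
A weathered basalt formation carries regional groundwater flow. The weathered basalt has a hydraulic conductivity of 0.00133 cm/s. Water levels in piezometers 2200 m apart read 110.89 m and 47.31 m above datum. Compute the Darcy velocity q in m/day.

Convert K: 0.00133 cm/s × 864 = 1.149 m/day.
Hydraulic gradient i = (110.89 − 47.31) / 2200 = 63.58 / 2200 = 0.02890.
Specific discharge q = K · i = 1.149 × 0.02890 = 0.03321 m/day.

0.0332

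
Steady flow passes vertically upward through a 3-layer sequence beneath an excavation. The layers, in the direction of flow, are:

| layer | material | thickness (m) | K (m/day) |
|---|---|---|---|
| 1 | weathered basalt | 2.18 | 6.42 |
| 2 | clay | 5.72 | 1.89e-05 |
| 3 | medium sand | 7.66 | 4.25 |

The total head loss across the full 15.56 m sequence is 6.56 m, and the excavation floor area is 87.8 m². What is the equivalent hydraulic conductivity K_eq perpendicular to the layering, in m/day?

5.14e-05

Flow is perpendicular to layering, so the layers act in series and the equivalent K is the thickness-weighted harmonic mean.
Total thickness L = 2.18 + 5.72 + 7.66 = 15.56 m.
Σ(b_i/K_i) = 2.18/6.42 + 5.72/1.89e-05 + 7.66/4.25 = 3.026e+05 d.
K_eq = L / Σ(b_i/K_i) = 15.56 / 3.026e+05 = 5.141e-05 m/day.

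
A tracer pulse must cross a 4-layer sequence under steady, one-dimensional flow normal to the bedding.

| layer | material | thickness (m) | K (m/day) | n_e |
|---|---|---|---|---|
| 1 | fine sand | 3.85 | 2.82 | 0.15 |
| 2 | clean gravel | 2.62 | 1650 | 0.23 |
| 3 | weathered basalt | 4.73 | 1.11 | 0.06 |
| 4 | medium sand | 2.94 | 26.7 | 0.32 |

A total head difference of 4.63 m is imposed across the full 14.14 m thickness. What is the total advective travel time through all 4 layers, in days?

2.98

With flow normal to the layers, continuity requires the same specific discharge q through every layer.
Σ(b_i/K_i) = 3.85/2.82 + 2.62/1650 + 4.73/1.11 + 2.94/26.7 = 5.738 d.
q = Δh / Σ(b_i/K_i) = 4.63 / 5.738 = 0.8069 m/day.
In each layer the seepage velocity is v_i = q/n_i, so the layer transit time is t_i = b_i·n_i / q:
  layer 1 (fine sand): t_1 = 3.85 × 0.15 / 0.8069 = 0.7157 d
  layer 2 (clean gravel): t_2 = 2.62 × 0.23 / 0.8069 = 0.7468 d
  layer 3 (weathered basalt): t_3 = 4.73 × 0.06 / 0.8069 = 0.3517 d
  layer 4 (medium sand): t_4 = 2.94 × 0.32 / 0.8069 = 1.166 d
Total t = Σ t_i = 2.980 days.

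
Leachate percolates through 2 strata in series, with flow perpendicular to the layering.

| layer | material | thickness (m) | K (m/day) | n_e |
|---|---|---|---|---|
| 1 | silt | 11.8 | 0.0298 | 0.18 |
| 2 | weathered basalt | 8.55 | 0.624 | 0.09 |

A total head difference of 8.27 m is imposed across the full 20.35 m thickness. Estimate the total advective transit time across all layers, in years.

With flow normal to the layers, continuity requires the same specific discharge q through every layer.
Σ(b_i/K_i) = 11.8/0.0298 + 8.55/0.624 = 409.7 d.
q = Δh / Σ(b_i/K_i) = 8.27 / 409.7 = 0.02019 m/day.
In each layer the seepage velocity is v_i = q/n_i, so the layer transit time is t_i = b_i·n_i / q:
  layer 1 (silt): t_1 = 11.8 × 0.18 / 0.02019 = 105.2 d
  layer 2 (weathered basalt): t_2 = 8.55 × 0.09 / 0.02019 = 38.12 d
Total t = Σ t_i = 143.3 days = 0.3924 years.

0.392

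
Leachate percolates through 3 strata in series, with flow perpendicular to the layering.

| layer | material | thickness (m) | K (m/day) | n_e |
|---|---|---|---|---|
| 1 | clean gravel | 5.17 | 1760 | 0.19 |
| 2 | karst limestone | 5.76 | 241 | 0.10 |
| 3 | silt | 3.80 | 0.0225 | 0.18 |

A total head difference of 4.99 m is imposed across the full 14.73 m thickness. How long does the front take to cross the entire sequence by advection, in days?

75.9

With flow normal to the layers, continuity requires the same specific discharge q through every layer.
Σ(b_i/K_i) = 5.17/1760 + 5.76/241 + 3.80/0.0225 = 168.9 d.
q = Δh / Σ(b_i/K_i) = 4.99 / 168.9 = 0.02954 m/day.
In each layer the seepage velocity is v_i = q/n_i, so the layer transit time is t_i = b_i·n_i / q:
  layer 1 (clean gravel): t_1 = 5.17 × 0.19 / 0.02954 = 33.25 d
  layer 2 (karst limestone): t_2 = 5.76 × 0.10 / 0.02954 = 19.50 d
  layer 3 (silt): t_3 = 3.80 × 0.18 / 0.02954 = 23.15 d
Total t = Σ t_i = 75.90 days.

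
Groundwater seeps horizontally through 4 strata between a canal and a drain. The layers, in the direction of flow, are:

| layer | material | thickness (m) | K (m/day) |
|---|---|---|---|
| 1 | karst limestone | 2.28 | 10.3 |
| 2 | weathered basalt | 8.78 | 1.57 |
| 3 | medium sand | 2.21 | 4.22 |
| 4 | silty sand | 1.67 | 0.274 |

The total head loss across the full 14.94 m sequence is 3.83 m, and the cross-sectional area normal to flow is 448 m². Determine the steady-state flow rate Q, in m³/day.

Flow is perpendicular to layering, so the layers act in series and the equivalent K is the thickness-weighted harmonic mean.
Total thickness L = 2.28 + 8.78 + 2.21 + 1.67 = 14.94 m.
Σ(b_i/K_i) = 2.28/10.3 + 8.78/1.57 + 2.21/4.22 + 1.67/0.274 = 12.43 d.
K_eq = L / Σ(b_i/K_i) = 14.94 / 12.43 = 1.202 m/day.
Q = K_eq · A · (Δh/L) = 1.202 × 448 × (3.83/14.94) = 138.0 m³/day.

138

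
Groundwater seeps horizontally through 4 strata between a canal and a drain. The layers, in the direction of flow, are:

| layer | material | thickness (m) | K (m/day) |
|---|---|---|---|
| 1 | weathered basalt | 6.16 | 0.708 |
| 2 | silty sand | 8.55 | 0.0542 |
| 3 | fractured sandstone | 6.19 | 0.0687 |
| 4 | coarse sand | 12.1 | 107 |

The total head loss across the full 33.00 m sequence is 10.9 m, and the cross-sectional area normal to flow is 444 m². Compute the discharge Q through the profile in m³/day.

Flow is perpendicular to layering, so the layers act in series and the equivalent K is the thickness-weighted harmonic mean.
Total thickness L = 6.16 + 8.55 + 6.19 + 12.1 = 33.00 m.
Σ(b_i/K_i) = 6.16/0.708 + 8.55/0.0542 + 6.19/0.0687 + 12.1/107 = 256.7 d.
K_eq = L / Σ(b_i/K_i) = 33.00 / 256.7 = 0.1286 m/day.
Q = K_eq · A · (Δh/L) = 0.1286 × 444 × (10.9/33.00) = 18.86 m³/day.

18.9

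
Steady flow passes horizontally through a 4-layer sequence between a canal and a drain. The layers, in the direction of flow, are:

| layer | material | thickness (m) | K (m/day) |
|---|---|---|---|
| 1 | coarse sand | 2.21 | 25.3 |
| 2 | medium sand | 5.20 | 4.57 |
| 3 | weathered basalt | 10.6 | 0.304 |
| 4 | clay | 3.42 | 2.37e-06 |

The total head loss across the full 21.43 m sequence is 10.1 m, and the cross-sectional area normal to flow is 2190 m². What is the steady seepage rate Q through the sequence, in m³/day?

0.0153

Flow is perpendicular to layering, so the layers act in series and the equivalent K is the thickness-weighted harmonic mean.
Total thickness L = 2.21 + 5.20 + 10.6 + 3.42 = 21.43 m.
Σ(b_i/K_i) = 2.21/25.3 + 5.20/4.57 + 10.6/0.304 + 3.42/2.37e-06 = 1.443e+06 d.
K_eq = L / Σ(b_i/K_i) = 21.43 / 1.443e+06 = 1.485e-05 m/day.
Q = K_eq · A · (Δh/L) = 1.485e-05 × 2190 × (10.1/21.43) = 0.01533 m³/day.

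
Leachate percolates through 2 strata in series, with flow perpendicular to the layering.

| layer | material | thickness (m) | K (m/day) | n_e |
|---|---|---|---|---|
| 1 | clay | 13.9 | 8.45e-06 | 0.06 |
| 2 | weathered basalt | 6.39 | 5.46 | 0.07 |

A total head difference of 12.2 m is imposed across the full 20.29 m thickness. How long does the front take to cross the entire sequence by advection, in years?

With flow normal to the layers, continuity requires the same specific discharge q through every layer.
Σ(b_i/K_i) = 13.9/8.45e-06 + 6.39/5.46 = 1.645e+06 d.
q = Δh / Σ(b_i/K_i) = 12.2 / 1.645e+06 = 7.417e-06 m/day.
In each layer the seepage velocity is v_i = q/n_i, so the layer transit time is t_i = b_i·n_i / q:
  layer 1 (clay): t_1 = 13.9 × 0.06 / 7.417e-06 = 1.125e+05 d
  layer 2 (weathered basalt): t_2 = 6.39 × 0.07 / 7.417e-06 = 60311 d
Total t = Σ t_i = 1.728e+05 days = 473.0 years.

473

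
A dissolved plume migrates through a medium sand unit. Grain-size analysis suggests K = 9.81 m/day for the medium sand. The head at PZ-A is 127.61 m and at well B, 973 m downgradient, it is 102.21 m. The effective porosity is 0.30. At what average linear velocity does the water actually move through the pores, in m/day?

Hydraulic gradient i = (127.61 − 102.21) / 973 = 25.4 / 973 = 0.02610.
Darcy flux q = K · i = 9.810 × 0.02610 = 0.2561 m/day.
Seepage velocity v = q / n_e = 0.2561 / 0.30 = 0.8536 m/day.

0.854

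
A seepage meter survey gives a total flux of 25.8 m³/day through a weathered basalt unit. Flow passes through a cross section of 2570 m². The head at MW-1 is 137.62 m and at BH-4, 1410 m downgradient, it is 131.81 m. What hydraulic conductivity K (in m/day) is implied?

2.44

Hydraulic gradient i = (137.62 − 131.81) / 1410 = 5.81 / 1410 = 0.004121.
From Q = K·A·i, K = Q / (A·i) = 25.8 / (2570 × 0.004121) = 2.436 m/day.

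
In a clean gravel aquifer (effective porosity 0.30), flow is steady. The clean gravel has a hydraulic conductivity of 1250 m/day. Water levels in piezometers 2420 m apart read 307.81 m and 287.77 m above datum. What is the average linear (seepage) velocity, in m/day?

Hydraulic gradient i = (307.81 − 287.77) / 2420 = 20.04 / 2420 = 0.008281.
Darcy flux q = K · i = 1250 × 0.008281 = 10.35 m/day.
Seepage velocity v = q / n_e = 10.35 / 0.30 = 34.50 m/day.

34.5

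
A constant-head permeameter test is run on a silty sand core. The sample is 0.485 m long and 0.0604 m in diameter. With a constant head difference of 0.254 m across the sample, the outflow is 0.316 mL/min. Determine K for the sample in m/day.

0.303

Cross-sectional area A = π·(d/2)² = π × (0.0604/2)² = 0.002865 m².
Convert discharge: 0.316 mL/min = 5.267e-09 m³/s.
Darcy's law rearranged: K = Q·L / (A·Δh) = 5.267e-09 × 0.485 / (0.002865 × 0.254) = 3.510e-06 m/s = 0.3032 m/day.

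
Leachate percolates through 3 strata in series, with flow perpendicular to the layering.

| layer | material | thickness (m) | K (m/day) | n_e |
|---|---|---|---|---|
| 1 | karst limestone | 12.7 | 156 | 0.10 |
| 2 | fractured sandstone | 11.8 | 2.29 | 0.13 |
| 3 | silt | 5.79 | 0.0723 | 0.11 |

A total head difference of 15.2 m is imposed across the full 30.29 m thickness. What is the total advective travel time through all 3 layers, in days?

19.3

With flow normal to the layers, continuity requires the same specific discharge q through every layer.
Σ(b_i/K_i) = 12.7/156 + 11.8/2.29 + 5.79/0.0723 = 85.32 d.
q = Δh / Σ(b_i/K_i) = 15.2 / 85.32 = 0.1782 m/day.
In each layer the seepage velocity is v_i = q/n_i, so the layer transit time is t_i = b_i·n_i / q:
  layer 1 (karst limestone): t_1 = 12.7 × 0.10 / 0.1782 = 7.128 d
  layer 2 (fractured sandstone): t_2 = 11.8 × 0.13 / 0.1782 = 8.610 d
  layer 3 (silt): t_3 = 5.79 × 0.11 / 0.1782 = 3.575 d
Total t = Σ t_i = 19.31 days.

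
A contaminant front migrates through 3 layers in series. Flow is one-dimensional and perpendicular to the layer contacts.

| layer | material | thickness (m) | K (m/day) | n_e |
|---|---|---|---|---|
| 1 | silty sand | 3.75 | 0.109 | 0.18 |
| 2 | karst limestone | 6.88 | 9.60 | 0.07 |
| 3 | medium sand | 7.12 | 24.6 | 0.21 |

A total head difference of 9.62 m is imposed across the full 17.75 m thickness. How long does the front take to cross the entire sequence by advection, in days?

With flow normal to the layers, continuity requires the same specific discharge q through every layer.
Σ(b_i/K_i) = 3.75/0.109 + 6.88/9.60 + 7.12/24.6 = 35.41 d.
q = Δh / Σ(b_i/K_i) = 9.62 / 35.41 = 0.2717 m/day.
In each layer the seepage velocity is v_i = q/n_i, so the layer transit time is t_i = b_i·n_i / q:
  layer 1 (silty sand): t_1 = 3.75 × 0.18 / 0.2717 = 2.485 d
  layer 2 (karst limestone): t_2 = 6.88 × 0.07 / 0.2717 = 1.773 d
  layer 3 (medium sand): t_3 = 7.12 × 0.21 / 0.2717 = 5.504 d
Total t = Σ t_i = 9.761 days.

9.76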